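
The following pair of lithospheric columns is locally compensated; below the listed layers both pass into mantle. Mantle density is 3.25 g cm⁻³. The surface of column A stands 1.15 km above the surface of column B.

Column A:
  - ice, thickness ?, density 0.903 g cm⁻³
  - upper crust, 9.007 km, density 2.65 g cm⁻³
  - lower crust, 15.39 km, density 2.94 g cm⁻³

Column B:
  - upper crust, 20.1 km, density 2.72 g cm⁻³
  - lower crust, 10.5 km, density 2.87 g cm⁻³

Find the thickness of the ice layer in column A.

Take the compensation level at the base of the deeper column (depth z_c below the surface of column A) and equate Σ ρ_i t_i down to z_c; mantle fills any gap and the z_c terms cancel.
Column A: x×0.903 + 9.007×2.65 + 15.39×2.94 + (z_c − 24.397 − x)×3.25
Column B: 1.15×0 + 20.1×2.72 + 10.5×2.87 + (z_c − 1.15 − 30.6)×3.25
The z_c×3.25 term appears on both sides and cancels. Collect the known terms of each column as K = Σ(ρt)_known − 3.25 × (depth of known layers): K_A = 69.11515 − 3.25×24.397 = −10.1751; K_B = 84.807 − 3.25×(1.15 + 30.6) = −18.3805.
Balance: K_A − x×(3.25 − 0.903) = K_B, so x = (K_A − K_B)/(3.25 − 0.903) = 8.2054/2.347 = 3.5 km.

3.5 km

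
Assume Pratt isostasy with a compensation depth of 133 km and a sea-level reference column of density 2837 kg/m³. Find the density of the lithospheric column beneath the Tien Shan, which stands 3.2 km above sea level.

Pratt balance: ρ_ref D = ρ (D + h).
ρ = ρ_ref D/(D + h) = 2837 × 133 km/(133 km + 3.2 km) = 2770 kg/m³.

2770 kg/m³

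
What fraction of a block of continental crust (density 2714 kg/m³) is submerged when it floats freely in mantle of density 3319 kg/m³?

0.818

Submerged fraction = ρ_obj/ρ_fluid = 2714/3319 = 0.818.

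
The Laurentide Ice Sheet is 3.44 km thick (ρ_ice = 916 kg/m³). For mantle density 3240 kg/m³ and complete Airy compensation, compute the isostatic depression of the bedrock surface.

0.973 km

For local isostatic compensation: the ice load ρ_ice t is balanced by mantle displaced below, ρ_m s.
s = t ρ_ice / ρ_m = 3.44 km × 916/3240 = 0.973 km.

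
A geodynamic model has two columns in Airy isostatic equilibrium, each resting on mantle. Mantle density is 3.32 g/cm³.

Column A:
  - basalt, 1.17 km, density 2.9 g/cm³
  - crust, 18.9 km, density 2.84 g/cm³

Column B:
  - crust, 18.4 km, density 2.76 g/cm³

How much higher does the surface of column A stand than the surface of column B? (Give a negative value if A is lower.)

For any compensation level in the mantle, the mantle terms cancel and isostasy reduces to e = (Σt_A − Σt_B) − (Σ(ρt)_A − Σ(ρt)_B) / ρ_m.
Σt_A = 20.07 km; Σt_B = 18.4 km; Σ(ρt)_A = 57.069; Σ(ρt)_B = 50.784 (in km·g/cm³).
e = (20.07 − 18.4) − (57.069 − 50.784) / 3.32 = −0.223 km.

−0.223 km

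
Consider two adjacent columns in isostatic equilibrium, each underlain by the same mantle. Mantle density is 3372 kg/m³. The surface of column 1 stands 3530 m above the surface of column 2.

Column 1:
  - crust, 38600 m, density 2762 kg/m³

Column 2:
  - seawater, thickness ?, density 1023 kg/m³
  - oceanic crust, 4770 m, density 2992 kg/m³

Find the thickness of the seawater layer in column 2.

Take the compensation level at the base of the deeper column (depth z_c below the surface of column 1) and equate Σ ρ_i t_i down to z_c; mantle fills any gap and the z_c terms cancel.
Column 1: 38600×2762 + (z_c − 38600)×3372
Column 2: 3530×0 + x×1023 + 4770×2992 + (z_c − 3530 − 4770 − x)×3372
The z_c×3372 term appears on both sides and cancels. Collect the known terms of each column as K = Σ(ρt)_known − 3372 × (depth of known layers): K_1 = 106613200 − 3372×38600 = −23546000; K_2 = 14271840 − 3372×(3530 + 4770) = −13715760.
Balance: K_1 = K_2 − x×(3372 − 1023), so x = (K_2 − K_1)/(3372 − 1023) = 9830240/2349 = 4180 m.

4180 m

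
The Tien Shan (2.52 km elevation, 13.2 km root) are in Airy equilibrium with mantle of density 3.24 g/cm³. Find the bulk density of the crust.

2.72 g/cm³

ρ_c h = (ρ_m − ρ_c) r → ρ_c (h + r) = ρ_m r → ρ_c = ρ_m r / (h + r).
ρ_c = 3.24 × 13.2 km / (2.52 km + 13.2 km) = 2.72 g/cm³.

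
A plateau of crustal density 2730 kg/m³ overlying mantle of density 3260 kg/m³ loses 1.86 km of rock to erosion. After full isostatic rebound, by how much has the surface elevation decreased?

Rebound u = e ρ_c/ρ_m = 1.86 km × 2730/3260 = 1.558 km.
Net surface drop = e − u = 1.86 km − 1.558 km = e (ρ_m − ρ_c)/ρ_m = 0.302 km.

0.302 km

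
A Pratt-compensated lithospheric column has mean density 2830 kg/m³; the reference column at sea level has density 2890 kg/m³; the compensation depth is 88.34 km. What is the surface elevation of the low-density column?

ρ_ref D = ρ (D + h) → h = D (ρ_ref − ρ)/ρ.
h = 88.34 km × (2890 − 2830)/2830 = 1.87 km.

1.87 km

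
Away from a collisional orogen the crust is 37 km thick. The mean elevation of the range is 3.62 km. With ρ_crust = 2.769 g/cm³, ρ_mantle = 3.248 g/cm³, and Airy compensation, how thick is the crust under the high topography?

61.5 km

Root depth r = h ρ_c / (ρ_m − ρ_c) = 3.62 km × 2.769 / 0.479 = 20.93 km.
Total thickness = T + h + r = 37 km + 3.62 km + 20.93 km = 61.5 km.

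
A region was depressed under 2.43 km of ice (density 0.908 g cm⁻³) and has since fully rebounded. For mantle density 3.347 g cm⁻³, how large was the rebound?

Removing the load lets mantle flow back in; uplift u satisfies ρ_ice t = ρ_m u.
u = t ρ_ice/ρ_m = 2.43 km × 0.908/3.347 = 0.659 km.

0.659 km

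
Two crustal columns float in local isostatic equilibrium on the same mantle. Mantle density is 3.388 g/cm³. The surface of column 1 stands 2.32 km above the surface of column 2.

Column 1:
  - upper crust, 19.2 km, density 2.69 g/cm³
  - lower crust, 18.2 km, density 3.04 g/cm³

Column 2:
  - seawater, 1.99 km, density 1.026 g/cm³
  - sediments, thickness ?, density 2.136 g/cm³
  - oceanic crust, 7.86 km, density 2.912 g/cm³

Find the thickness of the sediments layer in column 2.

Take the compensation level at the base of the deeper column (depth z_c below the surface of column 1) and equate Σ ρ_i t_i down to z_c; mantle fills any gap and the z_c terms cancel.
Column 1: 19.2×2.69 + 18.2×3.04 + (z_c − 37.4)×3.388
Column 2: 2.32×0 + 1.99×1.026 + x×2.136 + 7.86×2.912 + (z_c − 2.32 − 9.85 − x)×3.388
The z_c×3.388 term appears on both sides and cancels. Collect the known terms of each column as K = Σ(ρt)_known − 3.388 × (depth of known layers): K_1 = 106.976 − 3.388×37.4 = −19.7352; K_2 = 24.93006 − 3.388×(2.32 + 9.85) = −16.3019.
Balance: K_1 = K_2 − x×(3.388 − 2.136), so x = (K_2 − K_1)/(3.388 − 2.136) = 3.4333/1.252 = 2.74 km.

2.74 km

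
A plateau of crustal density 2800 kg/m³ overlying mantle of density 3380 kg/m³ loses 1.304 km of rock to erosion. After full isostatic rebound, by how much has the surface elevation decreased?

0.224 km

Rebound u = e ρ_c/ρ_m = 1.304 km × 2800/3380 = 1.08 km.
Net surface drop = e − u = 1.304 km − 1.08 km = e (ρ_m − ρ_c)/ρ_m = 0.224 km.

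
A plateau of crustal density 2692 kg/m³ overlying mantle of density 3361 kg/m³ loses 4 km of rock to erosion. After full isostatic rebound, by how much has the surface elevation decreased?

Rebound u = e ρ_c/ρ_m = 4 km × 2692/3361 = 3.204 km.
Net surface drop = e − u = 4 km − 3.204 km = e (ρ_m − ρ_c)/ρ_m = 0.796 km.

0.796 km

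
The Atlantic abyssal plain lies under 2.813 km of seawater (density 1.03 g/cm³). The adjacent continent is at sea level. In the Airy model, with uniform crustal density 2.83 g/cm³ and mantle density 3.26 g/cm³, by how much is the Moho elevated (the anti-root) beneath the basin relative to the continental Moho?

11.8 km

By Archimedes' principle applied to the lithosphere: replacing crust with seawater at the top is compensated by replacing crust with mantle at the base: d (ρ_c − ρ_w) = a (ρ_m − ρ_c).
a = d (ρ_c − ρ_w)/(ρ_m − ρ_c) = 2.813 km × 1.8/0.43 = 11.8 km.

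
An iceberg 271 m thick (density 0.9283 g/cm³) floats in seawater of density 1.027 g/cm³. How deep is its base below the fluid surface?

245 m

Draft d = t ρ_obj/ρ_fluid = 271 m × 0.9283/1.027 = 245 m.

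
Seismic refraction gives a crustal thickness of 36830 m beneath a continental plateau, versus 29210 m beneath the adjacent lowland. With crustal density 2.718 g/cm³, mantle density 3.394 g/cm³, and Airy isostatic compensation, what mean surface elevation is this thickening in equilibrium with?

1520 m

Excess crust Δ = 36830 m − 29210 m = 7620 m, split between elevation h and root r with h + r = Δ.
Airy balance ρ_c h = (ρ_m − ρ_c) r gives r = h ρ_c/(ρ_m − ρ_c), so h (1 + ρ_c/(ρ_m − ρ_c)) = Δ, i.e. h = Δ (ρ_m − ρ_c)/ρ_m.
h = 7620 m × 0.676/3.394 = 1520 m.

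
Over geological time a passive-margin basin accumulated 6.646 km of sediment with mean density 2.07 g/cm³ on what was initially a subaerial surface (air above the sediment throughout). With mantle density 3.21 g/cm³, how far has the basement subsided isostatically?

Subaerial load: s = t ρ_sed / ρ_m = 6.646 km × 2.07/3.21 = 4.29 km.

4.29 km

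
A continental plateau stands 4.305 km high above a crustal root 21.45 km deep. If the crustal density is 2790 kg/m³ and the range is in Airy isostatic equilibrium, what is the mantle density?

3350 kg/m³

Airy balance: ρ_c h = (ρ_m − ρ_c) r → ρ_m = ρ_c (1 + h/r).
ρ_m = 2790 × (1 + 4.305 km/21.45 km) = 3350 kg/m³.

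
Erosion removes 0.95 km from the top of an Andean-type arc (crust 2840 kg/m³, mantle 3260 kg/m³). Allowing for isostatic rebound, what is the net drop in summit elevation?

0.122 km

Rebound u = e ρ_c/ρ_m = 0.95 km × 2840/3260 = 0.8276 km.
Net surface drop = e − u = 0.95 km − 0.8276 km = e (ρ_m − ρ_c)/ρ_m = 0.122 km.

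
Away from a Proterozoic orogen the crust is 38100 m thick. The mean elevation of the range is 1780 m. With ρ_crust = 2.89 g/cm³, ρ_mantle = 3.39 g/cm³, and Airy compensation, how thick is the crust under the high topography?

Root depth r = h ρ_c / (ρ_m − ρ_c) = 1780 m × 2.89 / 0.5 = 10290 m.
Total thickness = T + h + r = 38100 m + 1780 m + 10290 m = 50200 m.

50200 m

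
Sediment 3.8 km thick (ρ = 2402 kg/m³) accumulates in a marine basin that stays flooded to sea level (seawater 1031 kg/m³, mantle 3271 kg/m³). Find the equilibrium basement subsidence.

Submarine loading: the sediment displaces seawater, and the subsidence is in turn flooded, so s (ρ_m − ρ_w) = t (ρ_sed − ρ_w).
s = 3.8 km × (2402 − 1031) / (3271 − 1031) = 2.33 km.

2.33 km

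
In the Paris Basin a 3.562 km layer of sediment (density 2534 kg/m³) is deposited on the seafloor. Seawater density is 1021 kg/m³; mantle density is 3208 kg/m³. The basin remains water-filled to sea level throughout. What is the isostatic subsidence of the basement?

2.46 km

Submarine loading: the sediment displaces seawater, and the subsidence is in turn flooded, so s (ρ_m − ρ_w) = t (ρ_sed − ρ_w).
s = 3.562 km × (2534 − 1021) / (3208 − 1021) = 2.46 km.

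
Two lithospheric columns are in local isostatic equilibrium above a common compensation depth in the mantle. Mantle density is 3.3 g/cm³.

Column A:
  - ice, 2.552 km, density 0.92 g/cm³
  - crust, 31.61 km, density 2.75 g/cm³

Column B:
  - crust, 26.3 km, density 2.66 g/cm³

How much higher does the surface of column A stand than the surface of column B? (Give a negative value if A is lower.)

2.01 km

For any compensation level in the mantle, the mantle terms cancel and isostasy reduces to e = (Σt_A − Σt_B) − (Σ(ρt)_A − Σ(ρt)_B) / ρ_m.
Σt_A = 34.162 km; Σt_B = 26.3 km; Σ(ρt)_A = 89.27534; Σ(ρt)_B = 69.958 (in km·g/cm³).
e = (34.162 − 26.3) − (89.27534 − 69.958) / 3.3 = 2.01 km.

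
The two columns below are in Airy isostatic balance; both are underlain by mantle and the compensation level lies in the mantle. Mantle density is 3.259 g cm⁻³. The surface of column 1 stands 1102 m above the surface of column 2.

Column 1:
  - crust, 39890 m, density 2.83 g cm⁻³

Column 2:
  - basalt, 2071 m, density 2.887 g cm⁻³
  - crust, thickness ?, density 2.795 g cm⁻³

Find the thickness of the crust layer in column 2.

27500 m

Take the compensation level at the base of the deeper column (depth z_c below the surface of column 1) and equate Σ ρ_i t_i down to z_c; mantle fills any gap and the z_c terms cancel.
Column 1: 39890×2.83 + (z_c − 39890)×3.259
Column 2: 1102×0 + 2071×2.887 + x×2.795 + (z_c − 1102 − 2071 − x)×3.259
The z_c×3.259 term appears on both sides and cancels. Collect the known terms of each column as K = Σ(ρt)_known − 3.259 × (depth of known layers): K_1 = 112888.7 − 3.259×39890 = −17112.81; K_2 = 5978.977 − 3.259×(1102 + 2071) = −4361.83.
Balance: K_1 = K_2 − x×(3.259 − 2.795), so x = (K_2 − K_1)/(3.259 − 2.795) = 12751/0.464 = 27500 m.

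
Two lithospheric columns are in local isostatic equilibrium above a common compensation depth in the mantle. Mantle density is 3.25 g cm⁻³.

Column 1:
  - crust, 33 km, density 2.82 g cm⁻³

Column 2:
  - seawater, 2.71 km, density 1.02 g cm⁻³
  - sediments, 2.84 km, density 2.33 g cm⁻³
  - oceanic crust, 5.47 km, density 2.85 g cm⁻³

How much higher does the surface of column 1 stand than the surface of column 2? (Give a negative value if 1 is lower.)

For any compensation level in the mantle, the mantle terms cancel and isostasy reduces to e = (Σt_1 − Σt_2) − (Σ(ρt)_1 − Σ(ρt)_2) / ρ_m.
Σt_1 = 33 km; Σt_2 = 11.02 km; Σ(ρt)_1 = 93.06; Σ(ρt)_2 = 24.9709 (in km·g cm⁻³).
e = (33 − 11.02) − (93.06 − 24.9709) / 3.25 = 1.03 km.

1.03 km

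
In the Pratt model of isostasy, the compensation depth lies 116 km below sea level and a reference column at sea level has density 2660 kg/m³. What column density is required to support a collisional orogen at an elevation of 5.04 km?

Pratt balance: ρ_ref D = ρ (D + h).
ρ = ρ_ref D/(D + h) = 2660 × 116 km/(116 km + 5.04 km) = 2550 kg/m³.

2550 kg/m³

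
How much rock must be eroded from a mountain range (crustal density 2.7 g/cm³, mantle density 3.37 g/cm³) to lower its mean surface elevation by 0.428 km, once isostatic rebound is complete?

Net drop Δ = e − u = e − e ρ_c/ρ_m = e (ρ_m − ρ_c)/ρ_m.
e = Δ ρ_m/(ρ_m − ρ_c) = 0.428 km × 3.37/0.67 = 2.15 km.

2.15 km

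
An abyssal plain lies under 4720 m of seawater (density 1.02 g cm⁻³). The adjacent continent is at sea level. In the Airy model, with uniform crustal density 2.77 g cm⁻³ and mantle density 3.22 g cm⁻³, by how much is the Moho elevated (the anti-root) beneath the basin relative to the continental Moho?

For local isostatic compensation: replacing crust with seawater at the top is compensated by replacing crust with mantle at the base: d (ρ_c − ρ_w) = a (ρ_m − ρ_c).
a = d (ρ_c − ρ_w)/(ρ_m − ρ_c) = 4720 m × 1.75/0.45 = 18400 m.

18400 m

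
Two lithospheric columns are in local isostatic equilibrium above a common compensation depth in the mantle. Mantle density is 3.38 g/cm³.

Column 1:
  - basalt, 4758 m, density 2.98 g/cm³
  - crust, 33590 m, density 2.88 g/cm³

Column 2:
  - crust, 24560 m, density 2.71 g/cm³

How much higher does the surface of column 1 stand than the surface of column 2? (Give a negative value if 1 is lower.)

For any compensation level in the mantle, the mantle terms cancel and isostasy reduces to e = (Σt_1 − Σt_2) − (Σ(ρt)_1 − Σ(ρt)_2) / ρ_m.
Σt_1 = 38348 m; Σt_2 = 24560 m; Σ(ρt)_1 = 110918.04; Σ(ρt)_2 = 66557.6 (in m·g/cm³).
e = (38348 − 24560) − (110918.04 − 66557.6) / 3.38 = 664 m.

664 m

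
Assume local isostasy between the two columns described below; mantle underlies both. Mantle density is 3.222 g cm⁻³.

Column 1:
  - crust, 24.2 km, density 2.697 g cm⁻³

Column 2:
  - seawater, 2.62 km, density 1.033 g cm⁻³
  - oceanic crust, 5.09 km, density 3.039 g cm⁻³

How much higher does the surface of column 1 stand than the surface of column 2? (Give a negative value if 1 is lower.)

For any compensation level in the mantle, the mantle terms cancel and isostasy reduces to e = (Σt_1 − Σt_2) − (Σ(ρt)_1 − Σ(ρt)_2) / ρ_m.
Σt_1 = 24.2 km; Σt_2 = 7.71 km; Σ(ρt)_1 = 65.2674; Σ(ρt)_2 = 18.17497 (in km·g cm⁻³).
e = (24.2 − 7.71) − (65.2674 − 18.17497) / 3.222 = 1.87 km.

1.87 km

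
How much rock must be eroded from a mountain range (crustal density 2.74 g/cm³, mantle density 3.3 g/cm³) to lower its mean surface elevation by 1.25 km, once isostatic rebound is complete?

Net drop Δ = e − u = e − e ρ_c/ρ_m = e (ρ_m − ρ_c)/ρ_m.
e = Δ ρ_m/(ρ_m − ρ_c) = 1.25 km × 3.3/0.56 = 7.37 km.

7.37 km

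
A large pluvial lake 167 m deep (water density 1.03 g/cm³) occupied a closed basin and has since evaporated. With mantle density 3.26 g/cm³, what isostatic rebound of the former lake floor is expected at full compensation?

u = d ρ_w/ρ_m = 167 m × 1.03/3.26 = 52.8 m.

52.8 m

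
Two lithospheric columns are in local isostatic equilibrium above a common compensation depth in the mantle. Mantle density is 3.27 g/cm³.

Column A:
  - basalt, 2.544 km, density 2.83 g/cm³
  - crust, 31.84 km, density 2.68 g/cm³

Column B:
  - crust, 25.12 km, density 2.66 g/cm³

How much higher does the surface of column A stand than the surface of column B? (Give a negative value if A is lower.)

For any compensation level in the mantle, the mantle terms cancel and isostasy reduces to e = (Σt_A − Σt_B) − (Σ(ρt)_A − Σ(ρt)_B) / ρ_m.
Σt_A = 34.384 km; Σt_B = 25.12 km; Σ(ρt)_A = 92.53072; Σ(ρt)_B = 66.8192 (in km·g/cm³).
e = (34.384 − 25.12) − (92.53072 − 66.8192) / 3.27 = 1.4 km.

1.4 km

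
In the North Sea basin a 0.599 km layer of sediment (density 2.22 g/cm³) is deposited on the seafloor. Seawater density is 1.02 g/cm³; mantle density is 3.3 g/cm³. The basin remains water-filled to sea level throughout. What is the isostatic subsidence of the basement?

0.315 km

Submarine loading: the sediment displaces seawater, and the subsidence is in turn flooded, so s (ρ_m − ρ_w) = t (ρ_sed − ρ_w).
s = 0.599 km × (2.22 − 1.02) / (3.3 − 1.02) = 0.315 km.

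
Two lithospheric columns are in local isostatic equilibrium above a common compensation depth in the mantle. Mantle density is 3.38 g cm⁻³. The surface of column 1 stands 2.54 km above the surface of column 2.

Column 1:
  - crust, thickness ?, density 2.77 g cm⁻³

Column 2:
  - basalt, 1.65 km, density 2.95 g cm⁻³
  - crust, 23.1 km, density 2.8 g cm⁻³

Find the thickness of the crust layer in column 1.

Take the compensation level at the base of the deeper column (depth z_c below the surface of column 1) and equate Σ ρ_i t_i down to z_c; mantle fills any gap and the z_c terms cancel.
Column 1: x×2.77 + (z_c − 0 − x)×3.38
Column 2: 2.54×0 + 1.65×2.95 + 23.1×2.8 + (z_c − 2.54 − 24.75)×3.38
The z_c×3.38 term appears on both sides and cancels. Collect the known terms of each column as K = Σ(ρt)_known − 3.38 × (depth of known layers): K_1 = 0 − 3.38×0 = 0; K_2 = 69.5475 − 3.38×(2.54 + 24.75) = −22.6927.
Balance: K_1 − x×(3.38 − 2.77) = K_2, so x = (K_1 − K_2)/(3.38 − 2.77) = 22.6927/0.61 = 37.2 km.

37.2 km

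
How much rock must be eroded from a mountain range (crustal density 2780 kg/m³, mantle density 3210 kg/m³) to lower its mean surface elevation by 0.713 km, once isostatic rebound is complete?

Net drop Δ = e − u = e − e ρ_c/ρ_m = e (ρ_m − ρ_c)/ρ_m.
e = Δ ρ_m/(ρ_m − ρ_c) = 0.713 km × 3210/430 = 5.32 km.

5.32 km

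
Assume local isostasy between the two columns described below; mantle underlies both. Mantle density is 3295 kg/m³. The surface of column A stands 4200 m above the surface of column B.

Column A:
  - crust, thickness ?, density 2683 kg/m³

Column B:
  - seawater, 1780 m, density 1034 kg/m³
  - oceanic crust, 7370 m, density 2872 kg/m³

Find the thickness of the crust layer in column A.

Take the compensation level at the base of the deeper column (depth z_c below the surface of column A) and equate Σ ρ_i t_i down to z_c; mantle fills any gap and the z_c terms cancel.
Column A: x×2683 + (z_c − 0 − x)×3295
Column B: 4200×0 + 1780×1034 + 7370×2872 + (z_c − 4200 − 9150)×3295
The z_c×3295 term appears on both sides and cancels. Collect the known terms of each column as K = Σ(ρt)_known − 3295 × (depth of known layers): K_A = 0 − 3295×0 = 0; K_B = 23007160 − 3295×(4200 + 9150) = −20981090.
Balance: K_A − x×(3295 − 2683) = K_B, so x = (K_A − K_B)/(3295 − 2683) = 20981100/612 = 34300 m.

34300 m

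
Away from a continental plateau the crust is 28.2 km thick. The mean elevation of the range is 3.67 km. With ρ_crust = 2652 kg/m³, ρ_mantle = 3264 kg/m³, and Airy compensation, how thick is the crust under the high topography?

Root depth r = h ρ_c / (ρ_m − ρ_c) = 3.67 km × 2652 / 612 = 15.9 km.
Total thickness = T + h + r = 28.2 km + 3.67 km + 15.9 km = 47.8 km.

47.8 km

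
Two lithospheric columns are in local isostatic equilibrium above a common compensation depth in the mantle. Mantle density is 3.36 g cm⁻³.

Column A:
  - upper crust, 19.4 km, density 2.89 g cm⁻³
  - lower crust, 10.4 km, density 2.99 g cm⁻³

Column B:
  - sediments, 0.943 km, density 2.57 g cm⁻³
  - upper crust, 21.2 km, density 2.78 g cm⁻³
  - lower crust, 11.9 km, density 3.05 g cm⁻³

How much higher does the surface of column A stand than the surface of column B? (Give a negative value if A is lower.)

For any compensation level in the mantle, the mantle terms cancel and isostasy reduces to e = (Σt_A − Σt_B) − (Σ(ρt)_A − Σ(ρt)_B) / ρ_m.
Σt_A = 29.8 km; Σt_B = 34.043 km; Σ(ρt)_A = 87.162; Σ(ρt)_B = 97.65451 (in km·g cm⁻³).
e = (29.8 − 34.043) − (87.162 − 97.65451) / 3.36 = −1.12 km.

−1.12 km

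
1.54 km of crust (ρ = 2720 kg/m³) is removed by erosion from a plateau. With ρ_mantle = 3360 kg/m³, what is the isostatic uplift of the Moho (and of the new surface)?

Unloading: uplift u = e ρ_c/ρ_m = 1.54 km × 2720/3360 = 1.25 km.

1.25 km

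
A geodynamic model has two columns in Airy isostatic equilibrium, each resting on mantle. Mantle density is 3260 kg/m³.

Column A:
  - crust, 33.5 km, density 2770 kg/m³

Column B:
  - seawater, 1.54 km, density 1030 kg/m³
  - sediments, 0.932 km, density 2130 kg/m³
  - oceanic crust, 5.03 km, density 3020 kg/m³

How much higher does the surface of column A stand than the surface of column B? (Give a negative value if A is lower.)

For any compensation level in the mantle, the mantle terms cancel and isostasy reduces to e = (Σt_A − Σt_B) − (Σ(ρt)_A − Σ(ρt)_B) / ρ_m.
Σt_A = 33.5 km; Σt_B = 7.502 km; Σ(ρt)_A = 92795; Σ(ρt)_B = 18761.96 (in km·kg/m³).
e = (33.5 − 7.502) − (92795 − 18761.96) / 3260 = 3.29 km.

3.29 km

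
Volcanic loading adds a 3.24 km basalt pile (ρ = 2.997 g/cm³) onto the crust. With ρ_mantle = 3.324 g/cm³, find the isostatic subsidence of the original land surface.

2.92 km

Subaerial loading: s = t ρ_load / ρ_m.
s = 3.24 km × 2.997/3.324 = 2.92 km.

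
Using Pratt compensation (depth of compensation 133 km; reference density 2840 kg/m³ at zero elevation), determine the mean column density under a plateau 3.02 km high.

Pratt balance: ρ_ref D = ρ (D + h).
ρ = ρ_ref D/(D + h) = 2840 × 133 km/(133 km + 3.02 km) = 2780 kg/m³.

2780 kg/m³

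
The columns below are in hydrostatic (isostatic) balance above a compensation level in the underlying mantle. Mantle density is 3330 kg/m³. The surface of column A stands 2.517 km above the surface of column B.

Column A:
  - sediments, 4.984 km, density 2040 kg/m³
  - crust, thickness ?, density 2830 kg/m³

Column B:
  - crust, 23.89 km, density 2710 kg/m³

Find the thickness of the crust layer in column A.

Take the compensation level at the base of the deeper column (depth z_c below the surface of column A) and equate Σ ρ_i t_i down to z_c; mantle fills any gap and the z_c terms cancel.
Column A: 4.984×2040 + x×2830 + (z_c − 4.984 − x)×3330
Column B: 2.517×0 + 23.89×2710 + (z_c − 2.517 − 23.89)×3330
The z_c×3330 term appears on both sides and cancels. Collect the known terms of each column as K = Σ(ρt)_known − 3330 × (depth of known layers): K_A = 10167.36 − 3330×4.984 = −6429.36; K_B = 64741.9 − 3330×(2.517 + 23.89) = −23193.41.
Balance: K_A − x×(3330 − 2830) = K_B, so x = (K_A − K_B)/(3330 − 2830) = 16764/500 = 33.5 km.

33.5 km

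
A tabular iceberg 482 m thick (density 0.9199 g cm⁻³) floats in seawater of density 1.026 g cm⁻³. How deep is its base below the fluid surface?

432 m

Draft d = t ρ_obj/ρ_fluid = 482 m × 0.9199/1.026 = 432 m.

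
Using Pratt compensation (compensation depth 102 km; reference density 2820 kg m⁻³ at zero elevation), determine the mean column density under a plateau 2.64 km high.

2750 kg m⁻³

Pratt balance: ρ_ref D = ρ (D + h).
ρ = ρ_ref D/(D + h) = 2820 × 102 km/(102 km + 2.64 km) = 2750 kg m⁻³.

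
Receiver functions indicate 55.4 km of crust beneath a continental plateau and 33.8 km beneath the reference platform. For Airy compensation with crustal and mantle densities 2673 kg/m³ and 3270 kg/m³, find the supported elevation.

Excess crust Δ = 55.4 km − 33.8 km = 21.6 km, split between elevation h and root r with h + r = Δ.
Airy balance ρ_c h = (ρ_m − ρ_c) r gives r = h ρ_c/(ρ_m − ρ_c), so h (1 + ρ_c/(ρ_m − ρ_c)) = Δ, i.e. h = Δ (ρ_m − ρ_c)/ρ_m.
h = 21.6 km × 597/3270 = 3.94 km.

3.94 km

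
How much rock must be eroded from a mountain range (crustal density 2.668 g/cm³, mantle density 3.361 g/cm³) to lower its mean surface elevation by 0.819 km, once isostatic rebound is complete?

Net drop Δ = e − u = e − e ρ_c/ρ_m = e (ρ_m − ρ_c)/ρ_m.
e = Δ ρ_m/(ρ_m − ρ_c) = 0.819 km × 3.361/0.693 = 3.97 km.

3.97 km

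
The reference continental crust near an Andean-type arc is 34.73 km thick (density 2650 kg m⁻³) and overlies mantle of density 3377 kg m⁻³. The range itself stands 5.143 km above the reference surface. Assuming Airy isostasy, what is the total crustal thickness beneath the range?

Root depth r = h ρ_c / (ρ_m − ρ_c) = 5.143 km × 2650 / 727 = 18.75 km.
Total thickness = T + h + r = 34.73 km + 5.143 km + 18.75 km = 58.6 km.

58.6 km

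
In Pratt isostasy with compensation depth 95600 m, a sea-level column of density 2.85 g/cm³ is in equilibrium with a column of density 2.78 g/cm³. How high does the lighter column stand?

2410 m

ρ_ref D = ρ (D + h) → h = D (ρ_ref − ρ)/ρ.
h = 95600 m × (2.85 − 2.78)/2.78 = 2410 m.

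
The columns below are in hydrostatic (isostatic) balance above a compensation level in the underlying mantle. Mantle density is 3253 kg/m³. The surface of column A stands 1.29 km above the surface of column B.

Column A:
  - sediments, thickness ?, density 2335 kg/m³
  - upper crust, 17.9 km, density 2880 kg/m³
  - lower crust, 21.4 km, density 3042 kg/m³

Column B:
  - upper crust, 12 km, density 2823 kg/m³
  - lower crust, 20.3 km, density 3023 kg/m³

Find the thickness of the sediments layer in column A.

3.09 km

Take the compensation level at the base of the deeper column (depth z_c below the surface of column A) and equate Σ ρ_i t_i down to z_c; mantle fills any gap and the z_c terms cancel.
Column A: x×2335 + 17.9×2880 + 21.4×3042 + (z_c − 39.3 − x)×3253
Column B: 1.29×0 + 12×2823 + 20.3×3023 + (z_c − 1.29 − 32.3)×3253
The z_c×3253 term appears on both sides and cancels. Collect the known terms of each column as K = Σ(ρt)_known − 3253 × (depth of known layers): K_A = 116650.8 − 3253×39.3 = −11192.1; K_B = 95242.9 − 3253×(1.29 + 32.3) = −14025.37.
Balance: K_A − x×(3253 − 2335) = K_B, so x = (K_A − K_B)/(3253 − 2335) = 2833.27/918 = 3.09 km.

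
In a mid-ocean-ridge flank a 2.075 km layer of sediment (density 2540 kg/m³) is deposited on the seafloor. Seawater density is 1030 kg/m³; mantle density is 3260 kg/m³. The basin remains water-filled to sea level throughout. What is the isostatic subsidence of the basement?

Submarine loading: the sediment displaces seawater, and the subsidence is in turn flooded, so s (ρ_m − ρ_w) = t (ρ_sed − ρ_w).
s = 2.075 km × (2540 − 1030) / (3260 − 1030) = 1.41 km.

1.41 km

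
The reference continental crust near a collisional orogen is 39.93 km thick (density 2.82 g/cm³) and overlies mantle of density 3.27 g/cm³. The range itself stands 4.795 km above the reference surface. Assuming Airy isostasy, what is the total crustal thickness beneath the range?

74.8 km

Root depth r = h ρ_c / (ρ_m − ρ_c) = 4.795 km × 2.82 / 0.45 = 30.05 km.
Total thickness = T + h + r = 39.93 km + 4.795 km + 30.05 km = 74.8 km.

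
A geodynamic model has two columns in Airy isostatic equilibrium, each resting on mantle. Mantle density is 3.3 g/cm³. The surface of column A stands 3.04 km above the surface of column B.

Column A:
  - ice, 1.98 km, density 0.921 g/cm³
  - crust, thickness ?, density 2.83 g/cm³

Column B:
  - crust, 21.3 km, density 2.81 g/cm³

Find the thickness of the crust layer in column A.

33.5 km

Take the compensation level at the base of the deeper column (depth z_c below the surface of column A) and equate Σ ρ_i t_i down to z_c; mantle fills any gap and the z_c terms cancel.
Column A: 1.98×0.921 + x×2.83 + (z_c − 1.98 − x)×3.3
Column B: 3.04×0 + 21.3×2.81 + (z_c − 3.04 − 21.3)×3.3
The z_c×3.3 term appears on both sides and cancels. Collect the known terms of each column as K = Σ(ρt)_known − 3.3 × (depth of known layers): K_A = 1.82358 − 3.3×1.98 = −4.71042; K_B = 59.853 − 3.3×(3.04 + 21.3) = −20.469.
Balance: K_A − x×(3.3 − 2.83) = K_B, so x = (K_A − K_B)/(3.3 − 2.83) = 15.7586/0.47 = 33.5 km.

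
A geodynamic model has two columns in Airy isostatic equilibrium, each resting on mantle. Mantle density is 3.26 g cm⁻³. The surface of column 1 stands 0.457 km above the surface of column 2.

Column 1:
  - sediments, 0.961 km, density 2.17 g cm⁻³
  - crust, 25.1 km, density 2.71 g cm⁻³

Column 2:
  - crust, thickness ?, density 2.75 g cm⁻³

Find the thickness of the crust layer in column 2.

Take the compensation level at the base of the deeper column (depth z_c below the surface of column 1) and equate Σ ρ_i t_i down to z_c; mantle fills any gap and the z_c terms cancel.
Column 1: 0.961×2.17 + 25.1×2.71 + (z_c − 26.061)×3.26
Column 2: 0.457×0 + x×2.75 + (z_c − 0.457 − 0 − x)×3.26
The z_c×3.26 term appears on both sides and cancels. Collect the known terms of each column as K = Σ(ρt)_known − 3.26 × (depth of known layers): K_1 = 70.10637 − 3.26×26.061 = −14.85249; K_2 = 0 − 3.26×(0.457 + 0) = −1.48982.
Balance: K_1 = K_2 − x×(3.26 − 2.75), so x = (K_2 − K_1)/(3.26 − 2.75) = 13.3627/0.51 = 26.2 km.

26.2 km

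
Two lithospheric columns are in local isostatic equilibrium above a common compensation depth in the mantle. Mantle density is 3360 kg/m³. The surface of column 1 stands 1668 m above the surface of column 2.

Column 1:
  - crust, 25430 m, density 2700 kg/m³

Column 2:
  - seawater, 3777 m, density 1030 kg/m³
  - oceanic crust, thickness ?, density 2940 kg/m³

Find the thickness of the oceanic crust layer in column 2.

5660 m

Take the compensation level at the base of the deeper column (depth z_c below the surface of column 1) and equate Σ ρ_i t_i down to z_c; mantle fills any gap and the z_c terms cancel.
Column 1: 25430×2700 + (z_c − 25430)×3360
Column 2: 1668×0 + 3777×1030 + x×2940 + (z_c − 1668 − 3777 − x)×3360
The z_c×3360 term appears on both sides and cancels. Collect the known terms of each column as K = Σ(ρt)_known − 3360 × (depth of known layers): K_1 = 68661000 − 3360×25430 = −16783800; K_2 = 3890310 − 3360×(1668 + 3777) = −14404890.
Balance: K_1 = K_2 − x×(3360 − 2940), so x = (K_2 − K_1)/(3360 − 2940) = 2378910/420 = 5660 m.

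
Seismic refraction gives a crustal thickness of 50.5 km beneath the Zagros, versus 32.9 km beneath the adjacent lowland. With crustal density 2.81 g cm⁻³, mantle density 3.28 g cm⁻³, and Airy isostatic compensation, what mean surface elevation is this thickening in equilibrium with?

2.52 km

Excess crust Δ = 50.5 km − 32.9 km = 17.6 km, split between elevation h and root r with h + r = Δ.
Airy balance ρ_c h = (ρ_m − ρ_c) r gives r = h ρ_c/(ρ_m − ρ_c), so h (1 + ρ_c/(ρ_m − ρ_c)) = Δ, i.e. h = Δ (ρ_m − ρ_c)/ρ_m.
h = 17.6 km × 0.47/3.28 = 2.52 km.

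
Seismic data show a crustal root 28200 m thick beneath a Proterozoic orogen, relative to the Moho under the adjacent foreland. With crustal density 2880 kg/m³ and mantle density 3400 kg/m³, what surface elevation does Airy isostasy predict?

Balancing pressure at the compensation depth: ρ_c h = (ρ_m − ρ_c) r.
h = r (ρ_m − ρ_c) / ρ_c = 28200 m × (3400 − 2880) / 2880 = 5090 m.

5090 m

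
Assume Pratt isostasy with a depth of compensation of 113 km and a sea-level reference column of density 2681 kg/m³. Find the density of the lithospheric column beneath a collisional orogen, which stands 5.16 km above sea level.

2560 kg/m³

Pratt balance: ρ_ref D = ρ (D + h).
ρ = ρ_ref D/(D + h) = 2681 × 113 km/(113 km + 5.16 km) = 2560 kg/m³.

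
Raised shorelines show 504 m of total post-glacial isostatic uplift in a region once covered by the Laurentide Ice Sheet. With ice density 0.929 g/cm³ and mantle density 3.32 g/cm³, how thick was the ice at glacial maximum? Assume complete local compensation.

1800 m

u = t ρ_ice/ρ_m → t = u ρ_m/ρ_ice = 504 m × 3.32/0.929 = 1800 m.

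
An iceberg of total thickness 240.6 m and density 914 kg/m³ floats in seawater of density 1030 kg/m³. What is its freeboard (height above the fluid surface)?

27.1 m

Floating equilibrium: submerged depth d = t ρ_obj/ρ_fluid = 240.6 m × 914/1030 = 213.5 m.
Freeboard = t − d = 240.6 m − 213.5 m = 27.1 m.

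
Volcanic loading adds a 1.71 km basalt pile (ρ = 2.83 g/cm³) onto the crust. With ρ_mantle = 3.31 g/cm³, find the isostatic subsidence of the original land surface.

1.46 km

Subaerial loading: s = t ρ_load / ρ_m.
s = 1.71 km × 2.83/3.31 = 1.46 km.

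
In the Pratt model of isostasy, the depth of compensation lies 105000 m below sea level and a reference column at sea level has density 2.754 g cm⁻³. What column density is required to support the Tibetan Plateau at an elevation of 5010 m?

2.63 g cm⁻³

Pratt balance: ρ_ref D = ρ (D + h).
ρ = ρ_ref D/(D + h) = 2.754 × 105000 m/(105000 m + 5010 m) = 2.63 g cm⁻³.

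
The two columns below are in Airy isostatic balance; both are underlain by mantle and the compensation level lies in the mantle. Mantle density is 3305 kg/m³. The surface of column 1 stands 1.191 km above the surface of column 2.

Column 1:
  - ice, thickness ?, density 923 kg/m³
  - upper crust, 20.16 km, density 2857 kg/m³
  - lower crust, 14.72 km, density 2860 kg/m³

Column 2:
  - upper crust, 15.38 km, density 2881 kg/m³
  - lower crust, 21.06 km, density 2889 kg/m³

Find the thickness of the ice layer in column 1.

1.53 km

Take the compensation level at the base of the deeper column (depth z_c below the surface of column 1) and equate Σ ρ_i t_i down to z_c; mantle fills any gap and the z_c terms cancel.
Column 1: x×923 + 20.16×2857 + 14.72×2860 + (z_c − 34.88 − x)×3305
Column 2: 1.191×0 + 15.38×2881 + 21.06×2889 + (z_c − 1.191 − 36.44)×3305
The z_c×3305 term appears on both sides and cancels. Collect the known terms of each column as K = Σ(ρt)_known − 3305 × (depth of known layers): K_1 = 99696.32 − 3305×34.88 = −15582.08; K_2 = 105152.12 − 3305×(1.191 + 36.44) = −19218.335.
Balance: K_1 − x×(3305 − 923) = K_2, so x = (K_1 − K_2)/(3305 − 923) = 3636.26/2382 = 1.53 km.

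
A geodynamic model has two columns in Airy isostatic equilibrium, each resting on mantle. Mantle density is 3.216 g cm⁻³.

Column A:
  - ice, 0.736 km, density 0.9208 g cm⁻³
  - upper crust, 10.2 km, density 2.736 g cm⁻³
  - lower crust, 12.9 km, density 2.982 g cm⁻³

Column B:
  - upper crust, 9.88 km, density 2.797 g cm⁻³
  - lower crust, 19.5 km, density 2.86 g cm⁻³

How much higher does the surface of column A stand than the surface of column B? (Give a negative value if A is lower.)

For any compensation level in the mantle, the mantle terms cancel and isostasy reduces to e = (Σt_A − Σt_B) − (Σ(ρt)_A − Σ(ρt)_B) / ρ_m.
Σt_A = 23.836 km; Σt_B = 29.38 km; Σ(ρt)_A = 67.0527088; Σ(ρt)_B = 83.40436 (in km·g cm⁻³).
e = (23.836 − 29.38) − (67.0527088 − 83.40436) / 3.216 = −0.46 km.

−0.46 km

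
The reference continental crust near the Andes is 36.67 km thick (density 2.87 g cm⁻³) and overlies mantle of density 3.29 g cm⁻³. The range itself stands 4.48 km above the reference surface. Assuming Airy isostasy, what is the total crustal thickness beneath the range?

Root depth r = h ρ_c / (ρ_m − ρ_c) = 4.48 km × 2.87 / 0.42 = 30.61 km.
Total thickness = T + h + r = 36.67 km + 4.48 km + 30.61 km = 71.8 km.

71.8 km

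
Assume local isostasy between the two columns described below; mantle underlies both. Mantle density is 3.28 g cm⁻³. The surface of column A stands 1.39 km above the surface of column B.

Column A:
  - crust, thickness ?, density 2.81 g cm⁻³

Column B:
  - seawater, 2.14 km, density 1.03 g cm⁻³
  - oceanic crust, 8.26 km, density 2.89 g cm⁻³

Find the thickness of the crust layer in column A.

Take the compensation level at the base of the deeper column (depth z_c below the surface of column A) and equate Σ ρ_i t_i down to z_c; mantle fills any gap and the z_c terms cancel.
Column A: x×2.81 + (z_c − 0 − x)×3.28
Column B: 1.39×0 + 2.14×1.03 + 8.26×2.89 + (z_c − 1.39 − 10.4)×3.28
The z_c×3.28 term appears on both sides and cancels. Collect the known terms of each column as K = Σ(ρt)_known − 3.28 × (depth of known layers): K_A = 0 − 3.28×0 = 0; K_B = 26.0756 − 3.28×(1.39 + 10.4) = −12.5956.
Balance: K_A − x×(3.28 − 2.81) = K_B, so x = (K_A − K_B)/(3.28 − 2.81) = 12.5956/0.47 = 26.8 km.

26.8 km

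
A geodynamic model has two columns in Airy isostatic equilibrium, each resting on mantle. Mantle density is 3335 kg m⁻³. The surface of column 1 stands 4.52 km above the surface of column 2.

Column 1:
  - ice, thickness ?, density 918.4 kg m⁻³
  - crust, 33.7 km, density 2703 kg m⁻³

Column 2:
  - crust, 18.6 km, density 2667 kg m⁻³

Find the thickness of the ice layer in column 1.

Take the compensation level at the base of the deeper column (depth z_c below the surface of column 1) and equate Σ ρ_i t_i down to z_c; mantle fills any gap and the z_c terms cancel.
Column 1: x×918.4 + 33.7×2703 + (z_c − 33.7 − x)×3335
Column 2: 4.52×0 + 18.6×2667 + (z_c − 4.52 − 18.6)×3335
The z_c×3335 term appears on both sides and cancels. Collect the known terms of each column as K = Σ(ρt)_known − 3335 × (depth of known layers): K_1 = 91091.1 − 3335×33.7 = −21298.4; K_2 = 49606.2 − 3335×(4.52 + 18.6) = −27499.
Balance: K_1 − x×(3335 − 918.4) = K_2, so x = (K_1 − K_2)/(3335 − 918.4) = 6200.6/2416.6 = 2.57 km.

2.57 km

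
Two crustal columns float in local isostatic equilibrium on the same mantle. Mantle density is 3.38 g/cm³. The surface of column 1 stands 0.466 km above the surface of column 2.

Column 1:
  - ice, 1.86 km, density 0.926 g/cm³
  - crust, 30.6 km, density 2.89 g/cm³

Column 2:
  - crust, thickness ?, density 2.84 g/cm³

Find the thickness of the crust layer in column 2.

33.3 km

Take the compensation level at the base of the deeper column (depth z_c below the surface of column 1) and equate Σ ρ_i t_i down to z_c; mantle fills any gap and the z_c terms cancel.
Column 1: 1.86×0.926 + 30.6×2.89 + (z_c − 32.46)×3.38
Column 2: 0.466×0 + x×2.84 + (z_c − 0.466 − 0 − x)×3.38
The z_c×3.38 term appears on both sides and cancels. Collect the known terms of each column as K = Σ(ρt)_known − 3.38 × (depth of known layers): K_1 = 90.15636 − 3.38×32.46 = −19.55844; K_2 = 0 − 3.38×(0.466 + 0) = −1.57508.
Balance: K_1 = K_2 − x×(3.38 − 2.84), so x = (K_2 − K_1)/(3.38 − 2.84) = 17.9834/0.54 = 33.3 km.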